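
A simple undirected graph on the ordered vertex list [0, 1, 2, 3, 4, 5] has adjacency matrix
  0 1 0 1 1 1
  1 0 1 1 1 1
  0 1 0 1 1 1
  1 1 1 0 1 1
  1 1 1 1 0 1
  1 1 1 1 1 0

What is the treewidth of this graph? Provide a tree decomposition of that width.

Treewidth 4.
One optimal decomposition is:
Bags: B1 = {1, 2, 3, 4, 5}  B2 = {0, 1, 3, 4, 5}
Tree: B1–B2

Every bag has size at most 5, so the width is 5 − 1 = 4 and tw(G) ≤ 4. For the lower bound, the 5 vertices {0, 1, 3, 4, 5} are pairwise adjacent, and any tree decomposition puts a clique entirely inside one bag — forcing width ≥ 4. Hence tw(G) = 4 exactly.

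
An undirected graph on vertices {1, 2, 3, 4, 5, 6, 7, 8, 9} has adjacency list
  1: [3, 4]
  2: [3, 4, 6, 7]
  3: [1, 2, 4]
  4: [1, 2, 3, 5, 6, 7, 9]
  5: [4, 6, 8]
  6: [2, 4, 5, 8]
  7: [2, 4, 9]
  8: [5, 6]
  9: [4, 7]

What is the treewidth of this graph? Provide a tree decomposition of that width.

Every bag has size at most 3, so the width is 3 − 1 = 2 and tw(G) ≤ 2. For the lower bound, the 3 vertices {5, 6, 8} are pairwise adjacent, and any tree decomposition puts a clique entirely inside one bag — forcing width ≥ 2. The upper and lower bounds meet at 2, so that is the treewidth.

Treewidth 2.
One such decomposition:
Bags: B1 = {2, 4, 7}  B2 = {4, 7, 9}  B3 = {2, 3, 4}  B4 = {1, 3, 4}  B5 = {2, 4, 6}  B6 = {4, 5, 6}  B7 = {5, 6, 8}
Tree: B1–B2, B1–B3, B3–B4, B3–B5, B5–B6, B6–B7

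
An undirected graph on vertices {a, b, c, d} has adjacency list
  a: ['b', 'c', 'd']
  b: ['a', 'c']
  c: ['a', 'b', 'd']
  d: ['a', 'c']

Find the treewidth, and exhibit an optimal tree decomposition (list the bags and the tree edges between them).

Treewidth 2.
Bags: B1 = {a, c, d}  B2 = {a, b, c}
Tree: B1–B2

Each bag holds 3 vertices, so the decomposition has width 2, which upper-bounds the treewidth. Conversely, {a, c, d} is a clique of size 3, and the vertices of any clique must share a bag in every tree decomposition; so some bag has ≥ 3 vertices and tw(G) ≥ 2. Hence tw(G) = 2 exactly.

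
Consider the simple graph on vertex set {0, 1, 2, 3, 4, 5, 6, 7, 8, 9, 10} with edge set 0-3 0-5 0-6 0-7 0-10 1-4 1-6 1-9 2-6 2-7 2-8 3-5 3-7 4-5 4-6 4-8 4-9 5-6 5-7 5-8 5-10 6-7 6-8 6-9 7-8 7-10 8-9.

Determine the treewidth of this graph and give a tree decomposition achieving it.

Each bag holds 4 vertices, so the decomposition has width 3, which upper-bounds the treewidth. On the other hand G contains the 4-clique {0, 5, 7, 10}. A clique must lie in a single bag of any decomposition, so no decomposition can have width below 3. Combining the bounds, tw(G) = 3.

Treewidth 3.
One such decomposition:
Bags: B1 = {0, 5, 6, 7}  B2 = {5, 6, 7, 8}  B3 = {4, 5, 6, 8}  B4 = {2, 6, 7, 8}  B5 = {0, 5, 7, 10}  B6 = {0, 3, 5, 7}  B7 = {4, 6, 8, 9}  B8 = {1, 4, 6, 9}
Tree: B1–B2, B2–B3, B2–B4, B1–B5, B5–B6, B3–B7, B7–B8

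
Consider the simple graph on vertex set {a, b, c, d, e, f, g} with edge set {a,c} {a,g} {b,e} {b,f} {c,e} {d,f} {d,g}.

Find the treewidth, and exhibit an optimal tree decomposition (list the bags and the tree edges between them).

Each bag holds 3 vertices, so the decomposition has width 2, which upper-bounds the treewidth. The edges b–e–c–a–g–d–f–b form a cycle, so G is not a tree and its treewidth is at least 2. The upper and lower bounds meet at 2, so that is the treewidth.

Treewidth 2.
Bags: B1 = {b, c, e}  B2 = {a, b, c}  B3 = {a, b, g}  B4 = {b, d, g}  B5 = {b, d, f}
Tree: B1–B2, B2–B3, B3–B4, B4–B5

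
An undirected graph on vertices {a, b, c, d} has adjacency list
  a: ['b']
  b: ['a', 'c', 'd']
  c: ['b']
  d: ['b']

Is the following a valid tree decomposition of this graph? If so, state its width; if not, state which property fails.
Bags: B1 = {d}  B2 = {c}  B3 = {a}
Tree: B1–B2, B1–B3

No — vertex b appears in no bag.

A tree decomposition must satisfy three properties: every vertex lies in some bag; for every edge, both endpoints lie together in some bag; and for every vertex, the bags containing it form a connected subtree. Here vertex b appears in no bag, so the decomposition is invalid.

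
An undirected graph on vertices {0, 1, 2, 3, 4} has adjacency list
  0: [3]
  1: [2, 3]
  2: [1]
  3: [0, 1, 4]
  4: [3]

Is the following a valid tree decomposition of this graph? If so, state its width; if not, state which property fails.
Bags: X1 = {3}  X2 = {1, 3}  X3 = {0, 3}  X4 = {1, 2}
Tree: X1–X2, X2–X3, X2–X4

No — vertex 4 appears in no bag.

A tree decomposition must satisfy three properties: every vertex lies in some bag; for every edge, both endpoints lie together in some bag; and for every vertex, the bags containing it form a connected subtree. Here vertex 4 appears in no bag, so the decomposition is invalid.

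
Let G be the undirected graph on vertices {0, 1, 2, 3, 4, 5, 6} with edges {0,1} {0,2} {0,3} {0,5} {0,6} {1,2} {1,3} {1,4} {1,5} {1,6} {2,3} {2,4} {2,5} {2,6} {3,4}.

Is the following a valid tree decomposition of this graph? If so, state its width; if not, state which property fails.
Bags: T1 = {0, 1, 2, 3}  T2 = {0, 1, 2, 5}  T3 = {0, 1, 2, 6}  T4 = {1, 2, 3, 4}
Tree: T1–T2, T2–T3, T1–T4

Checking the three conditions: (i) the bags cover all of {0, 1, 2, 3, 4, 5, 6}; (ii) for each edge, some bag contains both endpoints; (iii) the bags containing any fixed vertex form a subtree. All hold, so the decomposition is valid with width 4 − 1 = 3.

Yes; width 3.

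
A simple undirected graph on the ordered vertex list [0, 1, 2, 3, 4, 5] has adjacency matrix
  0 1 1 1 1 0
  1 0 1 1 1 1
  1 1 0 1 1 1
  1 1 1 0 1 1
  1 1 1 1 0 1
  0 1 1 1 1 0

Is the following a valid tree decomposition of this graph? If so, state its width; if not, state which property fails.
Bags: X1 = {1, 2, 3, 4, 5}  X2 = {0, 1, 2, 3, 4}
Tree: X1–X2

Yes; width 4.

Vertex coverage: the bags together contain {0, 1, 2, 3, 4, 5}, the full vertex set. Edge coverage: each edge of G has both endpoints in at least one bag. Running intersection: for every vertex, the bags containing it form a connected subtree. All three properties hold, so this is a valid tree decomposition of width max|bag| − 1 = 4, and hence tw(G) ≤ 4.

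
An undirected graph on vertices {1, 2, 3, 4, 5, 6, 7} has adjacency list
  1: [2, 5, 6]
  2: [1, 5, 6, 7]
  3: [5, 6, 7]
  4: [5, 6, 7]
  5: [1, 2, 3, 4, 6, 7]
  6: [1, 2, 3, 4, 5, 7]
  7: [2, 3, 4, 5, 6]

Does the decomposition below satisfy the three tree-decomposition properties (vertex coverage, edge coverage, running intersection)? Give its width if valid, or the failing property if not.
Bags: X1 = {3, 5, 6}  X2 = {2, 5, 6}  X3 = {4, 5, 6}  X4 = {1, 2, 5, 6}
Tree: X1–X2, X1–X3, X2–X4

No — vertex 7 appears in no bag.

A tree decomposition must satisfy three properties: every vertex lies in some bag; for every edge, both endpoints lie together in some bag; and for every vertex, the bags containing it form a connected subtree. Here vertex 7 appears in no bag, so the decomposition is invalid.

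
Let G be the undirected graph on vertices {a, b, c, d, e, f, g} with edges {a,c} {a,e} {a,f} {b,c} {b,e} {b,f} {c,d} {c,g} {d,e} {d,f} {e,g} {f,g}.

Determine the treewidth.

3

A width-3 tree decomposition is:
Bags: B1 = {c, d, e, f}  B2 = {c, e, f, g}  B3 = {b, c, e, f}  B4 = {a, c, e, f}
Tree: B1–B2, B2–B3, B3–B4
Every bag has size at most 4, so the width is 4 − 1 = 3 and tw(G) ≤ 3. For the lower bound: the 4 vertex sets {c,d}, {f,g}, {e}, {b} are disjoint, each induces a connected subgraph, and every pair is joined by at least one edge of G. Contracting each set to a single vertex therefore yields K_{4} as a minor, and since treewidth is minor-monotone, tw(G) ≥ tw(K_{4}) = 3. Hence tw(G) = 3 exactly.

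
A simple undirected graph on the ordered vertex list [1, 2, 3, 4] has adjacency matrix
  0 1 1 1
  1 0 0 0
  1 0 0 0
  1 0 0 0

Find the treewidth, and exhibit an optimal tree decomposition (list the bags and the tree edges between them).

Every bag has size at most 2, so the width is 2 − 1 = 1 and tw(G) ≤ 1. Any graph with an edge has treewidth ≥ 1, and G has the edge 1–2. Hence tw(G) = 1 exactly.

Treewidth 1.
One such decomposition:
Bags: B1 = {1, 2}  B2 = {1, 3}  B3 = {1, 4}
Tree: B1–B2, B2–B3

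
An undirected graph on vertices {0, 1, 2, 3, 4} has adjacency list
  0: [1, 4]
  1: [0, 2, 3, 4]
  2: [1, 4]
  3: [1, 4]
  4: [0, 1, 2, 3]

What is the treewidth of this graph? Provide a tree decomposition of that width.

Treewidth 2.
One optimal decomposition is:
Bags: B1 = {1, 2, 4}  B2 = {1, 3, 4}  B3 = {0, 1, 4}
Tree: B1–B2, B2–B3

The largest bag has 3 vertices, giving width 2; this decomposition certifies tw(G) ≤ 2. Conversely, {0, 1, 4} is a clique of size 3, and the vertices of any clique must share a bag in every tree decomposition; so some bag has ≥ 3 vertices and tw(G) ≥ 2. Combining the bounds, tw(G) = 2.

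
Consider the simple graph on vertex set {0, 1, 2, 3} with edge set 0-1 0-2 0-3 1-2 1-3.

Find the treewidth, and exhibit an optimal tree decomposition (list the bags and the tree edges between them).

Treewidth 2.
Bags: B1 = {0, 1, 3}  B2 = {0, 1, 2}
Tree: B1–B2

The largest bag has 3 vertices, giving width 2; this decomposition certifies tw(G) ≤ 2. On the other hand G contains the 3-clique {0, 1, 2}. A clique must lie in a single bag of any decomposition, so no decomposition can have width below 2. The upper and lower bounds meet at 2, so that is the treewidth.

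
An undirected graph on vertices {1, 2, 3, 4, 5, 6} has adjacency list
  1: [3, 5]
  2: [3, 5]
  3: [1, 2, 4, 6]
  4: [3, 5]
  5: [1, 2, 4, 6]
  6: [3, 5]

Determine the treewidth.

2

A width-2 tree decomposition is:
Bags: B1 = {2, 3, 5}  B2 = {3, 4, 5}  B3 = {1, 3, 5}  B4 = {3, 5, 6}
Tree: B1–B2, B2–B3, B3–B4
Each bag holds 3 vertices, so the decomposition has width 2, which upper-bounds the treewidth. For the lower bound, G contains the cycle 3–2–5–4–3, so G is not a forest; only forests have treewidth ≤ 1, hence tw(G) ≥ 2. The upper and lower bounds meet at 2, so that is the treewidth.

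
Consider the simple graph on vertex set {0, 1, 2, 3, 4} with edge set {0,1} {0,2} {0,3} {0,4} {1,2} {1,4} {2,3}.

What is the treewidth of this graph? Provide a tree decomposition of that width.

Treewidth 2.
Bags: B1 = {0, 1, 2}  B2 = {0, 1, 4}  B3 = {0, 2, 3}
Tree: B1–B2, B1–B3

Each bag holds 3 vertices, so the decomposition has width 2, which upper-bounds the treewidth. For the lower bound, the 3 vertices {0, 1, 2} are pairwise adjacent, and any tree decomposition puts a clique entirely inside one bag — forcing width ≥ 2. Combining the bounds, tw(G) = 2.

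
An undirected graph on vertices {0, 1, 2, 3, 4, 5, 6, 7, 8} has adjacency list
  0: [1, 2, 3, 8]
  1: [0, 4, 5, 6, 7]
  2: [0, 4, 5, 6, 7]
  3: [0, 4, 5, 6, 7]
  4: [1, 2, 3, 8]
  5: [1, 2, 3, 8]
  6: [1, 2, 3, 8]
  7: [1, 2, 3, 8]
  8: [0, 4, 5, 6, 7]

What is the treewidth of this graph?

A width-4 tree decomposition is:
Bags: B1 = {1, 2, 3, 5, 8}  B2 = {1, 2, 3, 4, 8}  B3 = {1, 2, 3, 6, 8}  B4 = {0, 1, 2, 3, 8}  B5 = {1, 2, 3, 7, 8}
Tree: B1–B2, B2–B3, B3–B4, B4–B5
Every bag has size at most 5, so the width is 5 − 1 = 4 and tw(G) ≤ 4. For the lower bound: the 5 vertex sets {1,5}, {4,8}, {2,6}, {3}, {0} are disjoint, each induces a connected subgraph, and every pair is joined by at least one edge of G. Contracting each set to a single vertex therefore yields K_{5} as a minor, and since treewidth is minor-monotone, tw(G) ≥ tw(K_{5}) = 4. Hence tw(G) = 4 exactly.

4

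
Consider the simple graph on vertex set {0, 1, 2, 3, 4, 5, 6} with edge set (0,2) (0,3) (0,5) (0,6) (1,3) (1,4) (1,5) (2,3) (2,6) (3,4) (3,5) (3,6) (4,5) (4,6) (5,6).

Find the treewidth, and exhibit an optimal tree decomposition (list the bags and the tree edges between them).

Every bag has size at most 4, so the width is 4 − 1 = 3 and tw(G) ≤ 3. On the other hand G contains the 4-clique {0, 2, 3, 6}. A clique must lie in a single bag of any decomposition, so no decomposition can have width below 3. Therefore the treewidth is 3.

Treewidth 3.
Bags: B1 = {0, 3, 5, 6}  B2 = {0, 2, 3, 6}  B3 = {3, 4, 5, 6}  B4 = {1, 3, 4, 5}
Tree: B1–B2, B1–B3, B3–B4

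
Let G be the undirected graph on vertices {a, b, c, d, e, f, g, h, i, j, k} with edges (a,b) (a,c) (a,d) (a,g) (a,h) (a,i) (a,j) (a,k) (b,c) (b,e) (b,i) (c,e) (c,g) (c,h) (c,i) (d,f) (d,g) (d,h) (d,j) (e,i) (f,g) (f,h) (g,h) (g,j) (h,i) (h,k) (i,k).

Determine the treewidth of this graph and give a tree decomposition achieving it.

Treewidth 3.
One optimal decomposition is:
Bags: B1 = {b, c, e, i}  B2 = {a, b, c, i}  B3 = {a, c, h, i}  B4 = {a, c, g, h}  B5 = {a, d, g, h}  B6 = {a, d, g, j}  B7 = {a, h, i, k}  B8 = {d, f, g, h}
Tree: B1–B2, B2–B3, B3–B4, B4–B5, B5–B6, B3–B7, B5–B8

Every bag has size at most 4, so the width is 4 − 1 = 3 and tw(G) ≤ 3. Conversely, {a, d, g, j} is a clique of size 4, and the vertices of any clique must share a bag in every tree decomposition; so some bag has ≥ 4 vertices and tw(G) ≥ 3. The upper and lower bounds meet at 3, so that is the treewidth.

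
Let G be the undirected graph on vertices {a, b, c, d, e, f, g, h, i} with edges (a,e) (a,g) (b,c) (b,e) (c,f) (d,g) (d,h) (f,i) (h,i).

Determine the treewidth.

A width-2 tree decomposition is:
Bags: B1 = {c, f, i}  B2 = {b, c, i}  B3 = {b, e, i}  B4 = {a, e, i}  B5 = {a, g, i}  B6 = {d, g, i}  B7 = {d, h, i}
Tree: B1–B2, B2–B3, B3–B4, B4–B5, B5–B6, B6–B7
The largest bag has 3 vertices, giving width 2; this decomposition certifies tw(G) ≤ 2. The edges i–f–c–b–e–a–g–d–h–i form a cycle, so G is not a tree and its treewidth is at least 2. Hence tw(G) = 2 exactly.

2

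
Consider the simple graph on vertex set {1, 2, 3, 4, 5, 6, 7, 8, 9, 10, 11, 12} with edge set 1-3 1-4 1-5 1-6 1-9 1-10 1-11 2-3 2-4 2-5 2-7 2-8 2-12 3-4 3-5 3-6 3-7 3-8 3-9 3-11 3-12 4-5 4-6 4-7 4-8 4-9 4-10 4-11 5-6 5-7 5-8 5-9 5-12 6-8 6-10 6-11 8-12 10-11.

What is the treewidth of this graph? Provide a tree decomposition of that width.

The largest bag has 5 vertices, giving width 4; this decomposition certifies tw(G) ≤ 4. Conversely, {1, 4, 6, 10, 11} is a clique of size 5, and the vertices of any clique must share a bag in every tree decomposition; so some bag has ≥ 5 vertices and tw(G) ≥ 4. Combining the bounds, tw(G) = 4.

Treewidth 4.
Bags: B1 = {2, 3, 4, 5, 8}  B2 = {3, 4, 5, 6, 8}  B3 = {1, 3, 4, 5, 6}  B4 = {2, 3, 5, 8, 12}  B5 = {1, 3, 4, 6, 11}  B6 = {2, 3, 4, 5, 7}  B7 = {1, 4, 6, 10, 11}  B8 = {1, 3, 4, 5, 9}
Tree: B1–B2, B2–B3, B1–B4, B3–B5, B1–B6, B5–B7, B3–B8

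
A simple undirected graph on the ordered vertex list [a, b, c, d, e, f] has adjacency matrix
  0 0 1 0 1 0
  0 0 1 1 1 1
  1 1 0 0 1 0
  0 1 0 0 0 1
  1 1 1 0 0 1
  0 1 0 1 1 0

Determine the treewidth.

A width-2 tree decomposition is:
Bags: B1 = {a, c, e}  B2 = {b, c, e}  B3 = {b, e, f}  B4 = {b, d, f}
Tree: B1–B2, B2–B3, B3–B4
Each bag holds 3 vertices, so the decomposition has width 2, which upper-bounds the treewidth. For the lower bound, the 3 vertices {b, d, f} are pairwise adjacent, and any tree decomposition puts a clique entirely inside one bag — forcing width ≥ 2. Hence tw(G) = 2 exactly.

2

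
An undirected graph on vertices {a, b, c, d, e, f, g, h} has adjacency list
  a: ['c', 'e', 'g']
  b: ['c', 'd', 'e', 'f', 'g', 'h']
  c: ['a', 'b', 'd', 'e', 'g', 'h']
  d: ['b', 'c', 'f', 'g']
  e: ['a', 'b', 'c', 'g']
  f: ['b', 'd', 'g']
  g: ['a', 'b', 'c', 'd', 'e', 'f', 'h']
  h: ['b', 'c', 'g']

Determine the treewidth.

A width-3 tree decomposition is:
Bags: B1 = {b, c, e, g}  B2 = {b, c, g, h}  B3 = {a, c, e, g}  B4 = {b, c, d, g}  B5 = {b, d, f, g}
Tree: B1–B2, B1–B3, B1–B4, B4–B5
Each bag holds 4 vertices, so the decomposition has width 3, which upper-bounds the treewidth. On the other hand G contains the 4-clique {a, c, e, g}. A clique must lie in a single bag of any decomposition, so no decomposition can have width below 3. Therefore the treewidth is 3.

3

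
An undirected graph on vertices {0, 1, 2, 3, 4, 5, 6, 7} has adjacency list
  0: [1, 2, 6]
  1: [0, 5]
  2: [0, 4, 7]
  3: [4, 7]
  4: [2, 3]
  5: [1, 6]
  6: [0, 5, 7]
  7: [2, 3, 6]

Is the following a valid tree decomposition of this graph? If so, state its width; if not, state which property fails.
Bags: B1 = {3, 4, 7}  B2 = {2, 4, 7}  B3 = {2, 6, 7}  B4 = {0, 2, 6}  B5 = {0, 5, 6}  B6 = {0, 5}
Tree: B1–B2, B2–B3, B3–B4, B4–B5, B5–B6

No — vertex 1 appears in no bag.

A tree decomposition must satisfy three properties: every vertex lies in some bag; for every edge, both endpoints lie together in some bag; and for every vertex, the bags containing it form a connected subtree. Here vertex 1 appears in no bag, so the decomposition is invalid.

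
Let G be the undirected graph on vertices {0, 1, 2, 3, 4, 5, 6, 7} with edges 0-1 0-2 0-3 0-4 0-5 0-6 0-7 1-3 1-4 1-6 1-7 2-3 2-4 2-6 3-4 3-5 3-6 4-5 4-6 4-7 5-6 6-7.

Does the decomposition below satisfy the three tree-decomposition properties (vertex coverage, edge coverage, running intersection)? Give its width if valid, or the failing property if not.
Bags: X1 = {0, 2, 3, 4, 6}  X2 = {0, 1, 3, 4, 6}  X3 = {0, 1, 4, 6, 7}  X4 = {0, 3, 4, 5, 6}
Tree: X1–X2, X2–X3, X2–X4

Checking the three conditions: (i) the bags cover all of {0, 1, 2, 3, 4, 5, 6, 7}; (ii) for each edge, some bag contains both endpoints; (iii) the bags containing any fixed vertex form a subtree. All hold, so the decomposition is valid with width 5 − 1 = 4.

Yes; width 4.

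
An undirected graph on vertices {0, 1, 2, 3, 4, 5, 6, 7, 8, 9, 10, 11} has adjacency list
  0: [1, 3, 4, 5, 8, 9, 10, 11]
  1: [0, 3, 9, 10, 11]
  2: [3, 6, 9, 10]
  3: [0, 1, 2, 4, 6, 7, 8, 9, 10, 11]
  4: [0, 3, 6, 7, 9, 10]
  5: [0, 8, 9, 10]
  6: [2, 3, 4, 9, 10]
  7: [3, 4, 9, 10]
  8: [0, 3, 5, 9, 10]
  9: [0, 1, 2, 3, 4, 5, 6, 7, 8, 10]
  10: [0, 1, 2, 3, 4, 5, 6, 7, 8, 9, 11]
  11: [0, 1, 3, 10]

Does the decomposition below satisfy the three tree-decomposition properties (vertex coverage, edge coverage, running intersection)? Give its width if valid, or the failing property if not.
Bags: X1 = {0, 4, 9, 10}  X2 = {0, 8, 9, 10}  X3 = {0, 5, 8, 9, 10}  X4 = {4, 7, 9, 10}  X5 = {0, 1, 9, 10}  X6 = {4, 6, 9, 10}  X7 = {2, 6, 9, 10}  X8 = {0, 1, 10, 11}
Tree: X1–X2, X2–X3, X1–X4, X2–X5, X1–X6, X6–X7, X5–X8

A tree decomposition must satisfy three properties: every vertex lies in some bag; for every edge, both endpoints lie together in some bag; and for every vertex, the bags containing it form a connected subtree. Here vertex 3 appears in no bag, so the decomposition is invalid.

No — vertex 3 appears in no bag.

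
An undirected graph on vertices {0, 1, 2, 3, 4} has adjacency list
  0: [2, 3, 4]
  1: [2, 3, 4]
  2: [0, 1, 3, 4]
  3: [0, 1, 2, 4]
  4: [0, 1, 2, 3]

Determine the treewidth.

A width-3 tree decomposition is:
Bags: B1 = {1, 2, 3, 4}  B2 = {0, 2, 3, 4}
Tree: B1–B2
Each bag holds 4 vertices, so the decomposition has width 3, which upper-bounds the treewidth. On the other hand G contains the 4-clique {0, 2, 3, 4}. A clique must lie in a single bag of any decomposition, so no decomposition can have width below 3. Combining the bounds, tw(G) = 3.

3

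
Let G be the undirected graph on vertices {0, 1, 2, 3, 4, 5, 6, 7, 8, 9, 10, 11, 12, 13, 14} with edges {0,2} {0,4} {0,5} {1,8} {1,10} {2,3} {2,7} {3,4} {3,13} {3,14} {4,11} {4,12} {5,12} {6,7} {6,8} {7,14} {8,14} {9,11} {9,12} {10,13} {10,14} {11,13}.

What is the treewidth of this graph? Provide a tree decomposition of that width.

Treewidth 3.
One optimal decomposition is:
Bags: B1 = {1, 6, 8, 10}  B2 = {6, 8, 10, 14}  B3 = {6, 7, 10, 14}  B4 = {7, 10, 13, 14}  B5 = {3, 7, 13, 14}  B6 = {2, 3, 7, 13}  B7 = {2, 3, 11, 13}  B8 = {2, 3, 4, 11}  B9 = {0, 2, 4, 11}  B10 = {0, 4, 9, 11}  B11 = {0, 4, 9, 12}  B12 = {0, 5, 9, 12}
Tree: B1–B2, B2–B3, B3–B4, B4–B5, B5–B6, B6–B7, B7–B8, B8–B9, B9–B10, B10–B11, B11–B12

Each bag holds 4 vertices, so the decomposition has width 3, which upper-bounds the treewidth. For the lower bound: the 4 vertex sets {1,6,8}, {10}, {14}, {2,3,7,13} are disjoint, each induces a connected subgraph, and every pair is joined by at least one edge of G. Contracting each set to a single vertex therefore yields K_{4} as a minor, and since treewidth is minor-monotone, tw(G) ≥ tw(K_{4}) = 3. Hence tw(G) = 3 exactly.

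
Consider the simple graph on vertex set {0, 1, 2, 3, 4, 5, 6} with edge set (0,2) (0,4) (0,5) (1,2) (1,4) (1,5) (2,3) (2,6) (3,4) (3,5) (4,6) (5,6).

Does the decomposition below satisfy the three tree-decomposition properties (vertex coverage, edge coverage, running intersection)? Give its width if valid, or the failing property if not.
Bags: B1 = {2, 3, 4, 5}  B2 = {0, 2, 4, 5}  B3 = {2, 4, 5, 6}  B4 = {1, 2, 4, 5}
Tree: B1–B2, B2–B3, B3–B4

Vertex coverage: the bags together contain {0, 1, 2, 3, 4, 5, 6}, the full vertex set. Edge coverage: each edge of G has both endpoints in at least one bag. Running intersection: for every vertex, the bags containing it form a connected subtree. All three properties hold, so this is a valid tree decomposition of width max|bag| − 1 = 3, and hence tw(G) ≤ 3.

Yes; width 3.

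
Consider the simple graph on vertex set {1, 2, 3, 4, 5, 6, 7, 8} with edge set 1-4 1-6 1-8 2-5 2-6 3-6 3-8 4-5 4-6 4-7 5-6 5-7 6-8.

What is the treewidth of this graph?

2

A width-2 tree decomposition is:
Bags: B1 = {1, 4, 6}  B2 = {4, 5, 6}  B3 = {2, 5, 6}  B4 = {4, 5, 7}  B5 = {1, 6, 8}  B6 = {3, 6, 8}
Tree: B1–B2, B2–B3, B2–B4, B1–B5, B5–B6
The largest bag has 3 vertices, giving width 2; this decomposition certifies tw(G) ≤ 2. Conversely, {1, 6, 8} is a clique of size 3, and the vertices of any clique must share a bag in every tree decomposition; so some bag has ≥ 3 vertices and tw(G) ≥ 2. Therefore the treewidth is 2.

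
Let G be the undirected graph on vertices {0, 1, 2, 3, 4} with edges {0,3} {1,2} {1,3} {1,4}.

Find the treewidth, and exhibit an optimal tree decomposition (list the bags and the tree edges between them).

Every bag has size at most 2, so the width is 2 − 1 = 1 and tw(G) ≤ 1. G has an edge, so its treewidth is at least 1. Therefore the treewidth is 1.

Treewidth 1.
Bags: B1 = {1, 3}  B2 = {1, 2}  B3 = {0, 3}  B4 = {1, 4}
Tree: B1–B2, B1–B3, B2–B4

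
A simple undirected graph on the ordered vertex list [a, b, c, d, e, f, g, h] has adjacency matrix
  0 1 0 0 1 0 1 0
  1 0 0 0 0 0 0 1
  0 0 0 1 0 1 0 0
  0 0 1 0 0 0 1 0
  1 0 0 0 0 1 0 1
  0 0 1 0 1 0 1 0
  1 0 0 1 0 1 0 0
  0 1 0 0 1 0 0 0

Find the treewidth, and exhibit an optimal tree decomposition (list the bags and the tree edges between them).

Every bag has size at most 3, so the width is 3 − 1 = 2 and tw(G) ≤ 2. The edges h–b–a–e–h form a cycle, so G is not a tree and its treewidth is at least 2. Hence tw(G) = 2 exactly.

Treewidth 2.
One such decomposition:
Bags: B1 = {b, e, h}  B2 = {a, b, e}  B3 = {a, e, f}  B4 = {a, f, g}  B5 = {c, f, g}  B6 = {c, d, g}
Tree: B1–B2, B2–B3, B3–B4, B4–B5, B5–B6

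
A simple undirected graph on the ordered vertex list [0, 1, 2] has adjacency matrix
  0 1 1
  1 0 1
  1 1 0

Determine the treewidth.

2

A width-2 tree decomposition is:
Bags: B1 = {0, 1, 2}
Tree: (single bag)
A single bag containing all 3 vertices is trivially a valid decomposition of width 2. On the other hand G contains the 3-clique {0, 1, 2}. A clique must lie in a single bag of any decomposition, so no decomposition can have width below 2. Hence tw(G) = 2 exactly.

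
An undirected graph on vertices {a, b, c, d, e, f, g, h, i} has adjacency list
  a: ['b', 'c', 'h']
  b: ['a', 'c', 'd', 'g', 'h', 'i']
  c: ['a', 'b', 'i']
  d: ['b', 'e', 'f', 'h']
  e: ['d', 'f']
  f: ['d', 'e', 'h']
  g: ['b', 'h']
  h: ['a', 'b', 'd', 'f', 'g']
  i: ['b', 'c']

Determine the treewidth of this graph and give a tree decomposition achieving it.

Treewidth 2.
One optimal decomposition is:
Bags: B1 = {b, d, h}  B2 = {a, b, h}  B3 = {a, b, c}  B4 = {d, f, h}  B5 = {d, e, f}  B6 = {b, c, i}  B7 = {b, g, h}
Tree: B1–B2, B2–B3, B1–B4, B4–B5, B3–B6, B1–B7

The largest bag has 3 vertices, giving width 2; this decomposition certifies tw(G) ≤ 2. For the lower bound, the 3 vertices {d, e, f} are pairwise adjacent, and any tree decomposition puts a clique entirely inside one bag — forcing width ≥ 2. Therefore the treewidth is 2.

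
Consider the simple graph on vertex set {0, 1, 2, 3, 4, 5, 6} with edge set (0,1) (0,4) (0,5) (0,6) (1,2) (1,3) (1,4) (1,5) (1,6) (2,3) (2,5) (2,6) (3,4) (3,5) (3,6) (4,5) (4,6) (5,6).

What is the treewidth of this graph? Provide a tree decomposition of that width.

Every bag has size at most 5, so the width is 5 − 1 = 4 and tw(G) ≤ 4. Conversely, {0, 1, 4, 5, 6} is a clique of size 5, and the vertices of any clique must share a bag in every tree decomposition; so some bag has ≥ 5 vertices and tw(G) ≥ 4. Combining the bounds, tw(G) = 4.

Treewidth 4.
One such decomposition:
Bags: B1 = {1, 3, 4, 5, 6}  B2 = {0, 1, 4, 5, 6}  B3 = {1, 2, 3, 5, 6}
Tree: B1–B2, B1–B3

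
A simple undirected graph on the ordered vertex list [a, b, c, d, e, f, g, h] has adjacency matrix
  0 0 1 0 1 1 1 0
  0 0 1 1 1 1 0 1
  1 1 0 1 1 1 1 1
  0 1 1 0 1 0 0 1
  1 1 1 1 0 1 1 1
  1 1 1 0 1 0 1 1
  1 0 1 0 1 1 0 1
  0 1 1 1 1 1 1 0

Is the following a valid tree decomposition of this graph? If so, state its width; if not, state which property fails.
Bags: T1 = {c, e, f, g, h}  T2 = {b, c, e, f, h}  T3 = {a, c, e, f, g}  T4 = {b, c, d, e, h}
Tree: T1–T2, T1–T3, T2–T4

Every vertex of G appears in some bag (union = {a, b, c, d, e, f, g, h}); every edge is covered by a bag; and for each vertex v the set of bags containing v is connected in the bag tree. The decomposition is therefore valid. The largest bag has 5 vertices, so the width is 4.

Yes; width 4.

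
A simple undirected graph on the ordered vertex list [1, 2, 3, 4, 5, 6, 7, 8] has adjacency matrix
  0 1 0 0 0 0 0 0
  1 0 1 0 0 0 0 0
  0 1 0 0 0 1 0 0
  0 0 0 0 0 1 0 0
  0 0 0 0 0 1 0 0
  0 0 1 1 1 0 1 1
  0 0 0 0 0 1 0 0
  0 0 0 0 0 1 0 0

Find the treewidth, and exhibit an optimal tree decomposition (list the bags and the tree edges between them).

The largest bag has 2 vertices, giving width 1; this decomposition certifies tw(G) ≤ 1. Since G has at least one edge (e.g. 2–3), it is not an edgeless graph, so tw(G) ≥ 1. Hence tw(G) = 1 exactly.

Treewidth 1.
One optimal decomposition is:
Bags: B1 = {2, 3}  B2 = {3, 6}  B3 = {6, 7}  B4 = {4, 6}  B5 = {6, 8}  B6 = {1, 2}  B7 = {5, 6}
Tree: B1–B2, B2–B3, B2–B4, B3–B5, B1–B6, B2–B7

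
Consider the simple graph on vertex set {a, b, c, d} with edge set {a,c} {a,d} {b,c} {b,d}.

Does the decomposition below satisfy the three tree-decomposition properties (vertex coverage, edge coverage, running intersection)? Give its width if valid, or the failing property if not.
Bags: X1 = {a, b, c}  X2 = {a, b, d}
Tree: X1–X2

Vertex coverage: the bags together contain {a, b, c, d}, the full vertex set. Edge coverage: each edge of G has both endpoints in at least one bag. Running intersection: for every vertex, the bags containing it form a connected subtree. All three properties hold, so this is a valid tree decomposition of width max|bag| − 1 = 2, and hence tw(G) ≤ 2.

Yes; width 2.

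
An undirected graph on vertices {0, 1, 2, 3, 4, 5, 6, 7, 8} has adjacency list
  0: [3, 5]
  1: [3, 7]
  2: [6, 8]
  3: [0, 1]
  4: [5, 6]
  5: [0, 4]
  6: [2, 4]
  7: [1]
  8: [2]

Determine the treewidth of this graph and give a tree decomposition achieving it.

Treewidth 1.
One optimal decomposition is:
Bags: B1 = {2, 8}  B2 = {2, 6}  B3 = {4, 6}  B4 = {4, 5}  B5 = {0, 5}  B6 = {0, 3}  B7 = {1, 3}  B8 = {1, 7}
Tree: B1–B2, B2–B3, B3–B4, B4–B5, B5–B6, B6–B7, B7–B8

Every bag has size at most 2, so the width is 2 − 1 = 1 and tw(G) ≤ 1. Since G has at least one edge (e.g. 8–2), it is not an edgeless graph, so tw(G) ≥ 1. The upper and lower bounds meet at 1, so that is the treewidth.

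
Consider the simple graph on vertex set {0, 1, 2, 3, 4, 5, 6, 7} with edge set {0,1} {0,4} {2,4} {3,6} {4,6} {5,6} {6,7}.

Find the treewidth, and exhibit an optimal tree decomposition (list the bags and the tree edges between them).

Treewidth 1.
Bags: B1 = {2, 4}  B2 = {4, 6}  B3 = {0, 4}  B4 = {5, 6}  B5 = {0, 1}  B6 = {3, 6}  B7 = {6, 7}
Tree: B1–B2, B2–B3, B2–B4, B3–B5, B2–B6, B4–B7

Each bag holds 2 vertices, so the decomposition has width 1, which upper-bounds the treewidth. G has an edge, so its treewidth is at least 1. Combining the bounds, tw(G) = 1.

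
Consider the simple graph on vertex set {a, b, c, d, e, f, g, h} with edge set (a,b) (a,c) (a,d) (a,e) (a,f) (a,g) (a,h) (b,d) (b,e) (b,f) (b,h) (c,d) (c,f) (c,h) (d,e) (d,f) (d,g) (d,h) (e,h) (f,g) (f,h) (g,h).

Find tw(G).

4

A width-4 tree decomposition is:
Bags: B1 = {a, d, f, g, h}  B2 = {a, b, d, f, h}  B3 = {a, c, d, f, h}  B4 = {a, b, d, e, h}
Tree: B1–B2, B2–B3, B2–B4
The largest bag has 5 vertices, giving width 4; this decomposition certifies tw(G) ≤ 4. For the lower bound, the 5 vertices {a, b, d, e, h} are pairwise adjacent, and any tree decomposition puts a clique entirely inside one bag — forcing width ≥ 4. Therefore the treewidth is 4.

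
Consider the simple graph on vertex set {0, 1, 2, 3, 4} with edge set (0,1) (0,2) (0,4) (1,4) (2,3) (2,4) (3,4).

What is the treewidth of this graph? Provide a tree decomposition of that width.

Treewidth 2.
Bags: B1 = {0, 1, 4}  B2 = {0, 2, 4}  B3 = {2, 3, 4}
Tree: B1–B2, B2–B3

Every bag has size at most 3, so the width is 3 − 1 = 2 and tw(G) ≤ 2. On the other hand G contains the 3-clique {0, 1, 4}. A clique must lie in a single bag of any decomposition, so no decomposition can have width below 2. Therefore the treewidth is 2.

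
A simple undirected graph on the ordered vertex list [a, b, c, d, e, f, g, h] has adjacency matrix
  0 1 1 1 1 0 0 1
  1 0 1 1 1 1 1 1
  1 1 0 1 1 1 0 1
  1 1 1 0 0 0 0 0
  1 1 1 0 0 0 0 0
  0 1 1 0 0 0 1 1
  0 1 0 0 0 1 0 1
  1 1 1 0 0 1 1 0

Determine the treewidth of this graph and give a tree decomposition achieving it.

Treewidth 3.
One optimal decomposition is:
Bags: B1 = {a, b, c, d}  B2 = {a, b, c, e}  B3 = {a, b, c, h}  B4 = {b, c, f, h}  B5 = {b, f, g, h}
Tree: B1–B2, B2–B3, B3–B4, B4–B5

Each bag holds 4 vertices, so the decomposition has width 3, which upper-bounds the treewidth. Conversely, {b, f, g, h} is a clique of size 4, and the vertices of any clique must share a bag in every tree decomposition; so some bag has ≥ 4 vertices and tw(G) ≥ 3. The upper and lower bounds meet at 3, so that is the treewidth.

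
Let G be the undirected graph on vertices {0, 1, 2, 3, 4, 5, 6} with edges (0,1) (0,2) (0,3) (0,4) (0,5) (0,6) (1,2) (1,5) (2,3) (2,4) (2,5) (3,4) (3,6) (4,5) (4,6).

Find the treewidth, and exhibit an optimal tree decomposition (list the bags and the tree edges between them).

Treewidth 3.
One optimal decomposition is:
Bags: B1 = {0, 2, 4, 5}  B2 = {0, 2, 3, 4}  B3 = {0, 3, 4, 6}  B4 = {0, 1, 2, 5}
Tree: B1–B2, B2–B3, B1–B4

The largest bag has 4 vertices, giving width 3; this decomposition certifies tw(G) ≤ 3. For the lower bound, the 4 vertices {0, 1, 2, 5} are pairwise adjacent, and any tree decomposition puts a clique entirely inside one bag — forcing width ≥ 3. Hence tw(G) = 3 exactly.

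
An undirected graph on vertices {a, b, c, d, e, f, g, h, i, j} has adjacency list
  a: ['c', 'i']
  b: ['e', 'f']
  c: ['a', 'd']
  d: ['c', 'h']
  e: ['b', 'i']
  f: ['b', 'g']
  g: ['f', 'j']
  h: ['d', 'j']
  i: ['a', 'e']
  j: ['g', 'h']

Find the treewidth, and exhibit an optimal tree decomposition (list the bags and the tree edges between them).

Treewidth 2.
One such decomposition:
Bags: B1 = {c, d, h}  B2 = {c, h, j}  B3 = {c, g, j}  B4 = {c, f, g}  B5 = {b, c, f}  B6 = {b, c, e}  B7 = {c, e, i}  B8 = {a, c, i}
Tree: B1–B2, B2–B3, B3–B4, B4–B5, B5–B6, B6–B7, B7–B8

Each bag holds 3 vertices, so the decomposition has width 2, which upper-bounds the treewidth. Since c–d–h–j–g–f–b–e–i–a–c is a cycle in G, G is not acyclic. Forests are exactly the graphs of treewidth ≤ 1, so tw(G) ≥ 2. Hence tw(G) = 2 exactly.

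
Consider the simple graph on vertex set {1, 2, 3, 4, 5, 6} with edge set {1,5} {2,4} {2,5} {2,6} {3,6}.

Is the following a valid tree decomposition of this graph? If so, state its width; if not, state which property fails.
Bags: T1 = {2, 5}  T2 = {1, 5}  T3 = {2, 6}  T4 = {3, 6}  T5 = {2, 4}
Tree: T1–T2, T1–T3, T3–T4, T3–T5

Every vertex of G appears in some bag (union = {1, 2, 3, 4, 5, 6}); every edge is covered by a bag; and for each vertex v the set of bags containing v is connected in the bag tree. The decomposition is therefore valid. The largest bag has 2 vertices, so the width is 1.

Yes; width 1.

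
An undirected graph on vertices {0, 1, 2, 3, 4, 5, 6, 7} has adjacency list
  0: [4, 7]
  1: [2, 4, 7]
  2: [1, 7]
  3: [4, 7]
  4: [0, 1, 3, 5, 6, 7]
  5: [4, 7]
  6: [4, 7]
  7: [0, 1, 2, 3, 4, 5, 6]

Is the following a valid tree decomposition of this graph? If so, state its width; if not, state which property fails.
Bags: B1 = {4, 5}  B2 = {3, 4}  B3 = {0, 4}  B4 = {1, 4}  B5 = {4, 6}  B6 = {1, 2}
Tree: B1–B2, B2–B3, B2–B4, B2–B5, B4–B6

A tree decomposition must satisfy three properties: every vertex lies in some bag; for every edge, both endpoints lie together in some bag; and for every vertex, the bags containing it form a connected subtree. Here vertex 7 appears in no bag, so the decomposition is invalid.

No — vertex 7 appears in no bag.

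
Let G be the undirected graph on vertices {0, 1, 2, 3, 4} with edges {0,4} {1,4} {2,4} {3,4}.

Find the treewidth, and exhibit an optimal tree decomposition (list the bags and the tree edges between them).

Every bag has size at most 2, so the width is 2 − 1 = 1 and tw(G) ≤ 1. G has an edge, so its treewidth is at least 1. The upper and lower bounds meet at 1, so that is the treewidth.

Treewidth 1.
One such decomposition:
Bags: B1 = {2, 4}  B2 = {3, 4}  B3 = {1, 4}  B4 = {0, 4}
Tree: B1–B2, B2–B3, B3–B4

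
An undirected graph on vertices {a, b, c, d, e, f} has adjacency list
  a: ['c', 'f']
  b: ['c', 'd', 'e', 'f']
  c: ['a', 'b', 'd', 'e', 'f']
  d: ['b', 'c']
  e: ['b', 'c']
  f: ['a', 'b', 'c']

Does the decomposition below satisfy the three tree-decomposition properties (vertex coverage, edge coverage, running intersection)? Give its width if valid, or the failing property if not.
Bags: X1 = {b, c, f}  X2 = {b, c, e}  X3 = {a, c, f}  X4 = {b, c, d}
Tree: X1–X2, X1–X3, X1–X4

Yes; width 2.

Every vertex of G appears in some bag (union = {a, b, c, d, e, f}); every edge is covered by a bag; and for each vertex v the set of bags containing v is connected in the bag tree. The decomposition is therefore valid. The largest bag has 3 vertices, so the width is 2.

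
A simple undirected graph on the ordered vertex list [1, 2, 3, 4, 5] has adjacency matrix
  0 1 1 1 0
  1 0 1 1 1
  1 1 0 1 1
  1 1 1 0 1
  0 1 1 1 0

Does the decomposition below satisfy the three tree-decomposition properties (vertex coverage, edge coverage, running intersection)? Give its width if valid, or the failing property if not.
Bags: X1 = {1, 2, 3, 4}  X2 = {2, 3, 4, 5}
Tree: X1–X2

Yes; width 3.

Vertex coverage: the bags together contain {1, 2, 3, 4, 5}, the full vertex set. Edge coverage: each edge of G has both endpoints in at least one bag. Running intersection: for every vertex, the bags containing it form a connected subtree. All three properties hold, so this is a valid tree decomposition of width max|bag| − 1 = 3, and hence tw(G) ≤ 3.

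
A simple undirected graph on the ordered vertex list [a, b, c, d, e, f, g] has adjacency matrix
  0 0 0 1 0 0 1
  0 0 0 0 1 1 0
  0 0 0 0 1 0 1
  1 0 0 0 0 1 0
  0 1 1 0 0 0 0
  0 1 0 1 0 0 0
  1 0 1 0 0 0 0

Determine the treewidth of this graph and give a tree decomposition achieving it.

Each bag holds 3 vertices, so the decomposition has width 2, which upper-bounds the treewidth. Since f–d–a–g–c–e–b–f is a cycle in G, G is not acyclic. Forests are exactly the graphs of treewidth ≤ 1, so tw(G) ≥ 2. Therefore the treewidth is 2.

Treewidth 2.
Bags: B1 = {a, d, f}  B2 = {a, f, g}  B3 = {c, f, g}  B4 = {c, e, f}  B5 = {b, e, f}
Tree: B1–B2, B2–B3, B3–B4, B4–B5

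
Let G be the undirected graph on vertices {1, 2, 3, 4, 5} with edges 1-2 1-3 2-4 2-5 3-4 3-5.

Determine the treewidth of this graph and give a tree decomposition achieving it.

Each bag holds 3 vertices, so the decomposition has width 2, which upper-bounds the treewidth. The edges 2–1–3–5–2 form a cycle, so G is not a tree and its treewidth is at least 2. Combining the bounds, tw(G) = 2.

Treewidth 2.
One such decomposition:
Bags: B1 = {1, 2, 3}  B2 = {2, 3, 5}  B3 = {2, 3, 4}
Tree: B1–B2, B2–B3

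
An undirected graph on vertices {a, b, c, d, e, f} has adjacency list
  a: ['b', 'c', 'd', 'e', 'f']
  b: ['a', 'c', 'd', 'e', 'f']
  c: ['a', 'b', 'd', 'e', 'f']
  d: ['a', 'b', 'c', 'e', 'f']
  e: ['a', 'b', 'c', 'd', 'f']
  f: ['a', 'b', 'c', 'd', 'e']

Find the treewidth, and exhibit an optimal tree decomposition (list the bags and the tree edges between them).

With just one bag of size 6, the width is 6 − 1 = 5, so tw(G) ≤ 5. On the other hand G contains the 6-clique {a, b, c, d, e, f}. A clique must lie in a single bag of any decomposition, so no decomposition can have width below 5. Combining the bounds, tw(G) = 5.

Treewidth 5.
One such decomposition:
Bags: B1 = {a, b, c, d, e, f}
Tree: (single bag)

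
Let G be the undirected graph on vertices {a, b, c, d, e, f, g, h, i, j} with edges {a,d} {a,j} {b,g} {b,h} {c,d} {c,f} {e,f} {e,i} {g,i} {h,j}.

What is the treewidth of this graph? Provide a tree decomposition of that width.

Every bag has size at most 3, so the width is 3 − 1 = 2 and tw(G) ≤ 2. Since d–a–j–h–b–g–i–e–f–c–d is a cycle in G, G is not acyclic. Forests are exactly the graphs of treewidth ≤ 1, so tw(G) ≥ 2. Hence tw(G) = 2 exactly.

Treewidth 2.
Bags: B1 = {a, d, j}  B2 = {d, h, j}  B3 = {b, d, h}  B4 = {b, d, g}  B5 = {d, g, i}  B6 = {d, e, i}  B7 = {d, e, f}  B8 = {c, d, f}
Tree: B1–B2, B2–B3, B3–B4, B4–B5, B5–B6, B6–B7, B7–B8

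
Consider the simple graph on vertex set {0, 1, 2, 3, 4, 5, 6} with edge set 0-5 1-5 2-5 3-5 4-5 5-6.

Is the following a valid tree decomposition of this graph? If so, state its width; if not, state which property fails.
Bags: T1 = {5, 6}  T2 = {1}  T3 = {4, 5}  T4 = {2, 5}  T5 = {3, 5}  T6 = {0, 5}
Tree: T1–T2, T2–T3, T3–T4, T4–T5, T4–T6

A tree decomposition must satisfy three properties: every vertex lies in some bag; for every edge, both endpoints lie together in some bag; and for every vertex, the bags containing it form a connected subtree. Here edge (5,1) lies in no bag, so the decomposition is invalid.

No — edge (5,1) lies in no bag.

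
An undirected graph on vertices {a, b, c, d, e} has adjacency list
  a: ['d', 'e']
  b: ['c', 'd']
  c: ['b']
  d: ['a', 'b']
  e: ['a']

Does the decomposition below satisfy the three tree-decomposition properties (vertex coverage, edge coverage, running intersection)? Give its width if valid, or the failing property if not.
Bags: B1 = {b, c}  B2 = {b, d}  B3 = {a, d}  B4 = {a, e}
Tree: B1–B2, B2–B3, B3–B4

Yes; width 1.

Vertex coverage: the bags together contain {a, b, c, d, e}, the full vertex set. Edge coverage: each edge of G has both endpoints in at least one bag. Running intersection: for every vertex, the bags containing it form a connected subtree. All three properties hold, so this is a valid tree decomposition of width max|bag| − 1 = 1, and hence tw(G) ≤ 1.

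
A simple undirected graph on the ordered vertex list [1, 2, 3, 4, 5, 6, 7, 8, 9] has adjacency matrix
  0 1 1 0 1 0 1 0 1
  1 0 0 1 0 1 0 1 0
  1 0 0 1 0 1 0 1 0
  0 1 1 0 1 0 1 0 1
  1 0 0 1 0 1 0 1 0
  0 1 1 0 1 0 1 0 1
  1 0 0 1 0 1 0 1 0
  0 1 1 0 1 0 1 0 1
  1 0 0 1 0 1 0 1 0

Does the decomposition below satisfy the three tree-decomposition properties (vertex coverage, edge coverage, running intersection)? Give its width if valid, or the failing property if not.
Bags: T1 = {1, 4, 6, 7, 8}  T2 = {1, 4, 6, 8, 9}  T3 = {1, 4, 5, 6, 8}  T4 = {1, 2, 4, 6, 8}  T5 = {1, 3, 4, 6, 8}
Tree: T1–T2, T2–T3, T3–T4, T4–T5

Vertex coverage: the bags together contain {1, 2, 3, 4, 5, 6, 7, 8, 9}, the full vertex set. Edge coverage: each edge of G has both endpoints in at least one bag. Running intersection: for every vertex, the bags containing it form a connected subtree. All three properties hold, so this is a valid tree decomposition of width max|bag| − 1 = 4, and hence tw(G) ≤ 4.

Yes; width 4.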